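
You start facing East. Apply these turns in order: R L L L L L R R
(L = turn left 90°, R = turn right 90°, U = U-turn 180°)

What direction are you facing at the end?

Answer: Final heading: West

Derivation:
Start: East
  R (right (90° clockwise)) -> South
  L (left (90° counter-clockwise)) -> East
  L (left (90° counter-clockwise)) -> North
  L (left (90° counter-clockwise)) -> West
  L (left (90° counter-clockwise)) -> South
  L (left (90° counter-clockwise)) -> East
  R (right (90° clockwise)) -> South
  R (right (90° clockwise)) -> West
Final: West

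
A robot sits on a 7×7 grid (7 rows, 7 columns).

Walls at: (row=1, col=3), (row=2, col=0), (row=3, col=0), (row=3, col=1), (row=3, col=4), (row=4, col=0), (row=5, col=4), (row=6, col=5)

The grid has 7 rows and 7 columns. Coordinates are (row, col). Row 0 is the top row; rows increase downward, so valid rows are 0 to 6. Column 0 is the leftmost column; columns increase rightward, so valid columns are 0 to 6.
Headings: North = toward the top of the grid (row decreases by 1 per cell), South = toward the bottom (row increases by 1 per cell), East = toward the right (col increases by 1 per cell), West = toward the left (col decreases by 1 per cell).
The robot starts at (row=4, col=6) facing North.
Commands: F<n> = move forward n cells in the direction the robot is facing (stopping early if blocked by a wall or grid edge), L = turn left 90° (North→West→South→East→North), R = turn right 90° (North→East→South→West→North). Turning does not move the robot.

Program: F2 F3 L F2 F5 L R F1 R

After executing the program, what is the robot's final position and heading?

Start: (row=4, col=6), facing North
  F2: move forward 2, now at (row=2, col=6)
  F3: move forward 2/3 (blocked), now at (row=0, col=6)
  L: turn left, now facing West
  F2: move forward 2, now at (row=0, col=4)
  F5: move forward 4/5 (blocked), now at (row=0, col=0)
  L: turn left, now facing South
  R: turn right, now facing West
  F1: move forward 0/1 (blocked), now at (row=0, col=0)
  R: turn right, now facing North
Final: (row=0, col=0), facing North

Answer: Final position: (row=0, col=0), facing North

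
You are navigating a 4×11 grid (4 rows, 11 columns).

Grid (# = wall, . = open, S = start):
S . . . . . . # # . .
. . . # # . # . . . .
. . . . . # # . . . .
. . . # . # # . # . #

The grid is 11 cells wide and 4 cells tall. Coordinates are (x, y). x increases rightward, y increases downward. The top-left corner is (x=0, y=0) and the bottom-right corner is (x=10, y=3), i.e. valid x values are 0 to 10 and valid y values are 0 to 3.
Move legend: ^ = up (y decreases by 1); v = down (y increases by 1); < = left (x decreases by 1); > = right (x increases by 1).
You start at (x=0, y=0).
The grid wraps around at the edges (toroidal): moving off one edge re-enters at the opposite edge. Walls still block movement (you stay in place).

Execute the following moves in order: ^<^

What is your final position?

Answer: Final position: (x=0, y=2)

Derivation:
Start: (x=0, y=0)
  ^ (up): (x=0, y=0) -> (x=0, y=3)
  < (left): blocked, stay at (x=0, y=3)
  ^ (up): (x=0, y=3) -> (x=0, y=2)
Final: (x=0, y=2)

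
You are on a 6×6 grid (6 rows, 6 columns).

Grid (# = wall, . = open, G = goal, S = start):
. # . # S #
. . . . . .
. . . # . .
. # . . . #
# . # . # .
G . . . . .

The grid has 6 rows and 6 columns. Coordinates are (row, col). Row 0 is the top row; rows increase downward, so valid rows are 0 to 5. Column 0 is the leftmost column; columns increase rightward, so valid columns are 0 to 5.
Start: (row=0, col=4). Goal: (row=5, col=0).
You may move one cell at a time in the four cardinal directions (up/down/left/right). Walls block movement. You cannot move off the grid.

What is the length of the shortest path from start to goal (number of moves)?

Answer: Shortest path length: 9

Derivation:
BFS from (row=0, col=4) until reaching (row=5, col=0):
  Distance 0: (row=0, col=4)
  Distance 1: (row=1, col=4)
  Distance 2: (row=1, col=3), (row=1, col=5), (row=2, col=4)
  Distance 3: (row=1, col=2), (row=2, col=5), (row=3, col=4)
  Distance 4: (row=0, col=2), (row=1, col=1), (row=2, col=2), (row=3, col=3)
  Distance 5: (row=1, col=0), (row=2, col=1), (row=3, col=2), (row=4, col=3)
  Distance 6: (row=0, col=0), (row=2, col=0), (row=5, col=3)
  Distance 7: (row=3, col=0), (row=5, col=2), (row=5, col=4)
  Distance 8: (row=5, col=1), (row=5, col=5)
  Distance 9: (row=4, col=1), (row=4, col=5), (row=5, col=0)  <- goal reached here
One shortest path (9 moves): (row=0, col=4) -> (row=1, col=4) -> (row=2, col=4) -> (row=3, col=4) -> (row=3, col=3) -> (row=4, col=3) -> (row=5, col=3) -> (row=5, col=2) -> (row=5, col=1) -> (row=5, col=0)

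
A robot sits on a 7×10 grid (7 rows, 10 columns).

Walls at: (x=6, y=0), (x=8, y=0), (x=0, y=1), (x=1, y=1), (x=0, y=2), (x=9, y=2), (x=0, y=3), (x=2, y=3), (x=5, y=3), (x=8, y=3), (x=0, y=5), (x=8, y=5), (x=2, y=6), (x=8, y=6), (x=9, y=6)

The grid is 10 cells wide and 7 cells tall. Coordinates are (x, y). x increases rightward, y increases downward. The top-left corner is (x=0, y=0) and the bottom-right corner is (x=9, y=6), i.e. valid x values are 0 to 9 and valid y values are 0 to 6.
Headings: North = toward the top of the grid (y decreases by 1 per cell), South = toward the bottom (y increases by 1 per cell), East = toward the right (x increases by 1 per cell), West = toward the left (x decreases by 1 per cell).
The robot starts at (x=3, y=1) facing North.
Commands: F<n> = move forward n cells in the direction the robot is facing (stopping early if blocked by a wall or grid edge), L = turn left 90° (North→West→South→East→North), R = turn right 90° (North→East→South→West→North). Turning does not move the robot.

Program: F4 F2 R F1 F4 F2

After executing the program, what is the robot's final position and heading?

Start: (x=3, y=1), facing North
  F4: move forward 1/4 (blocked), now at (x=3, y=0)
  F2: move forward 0/2 (blocked), now at (x=3, y=0)
  R: turn right, now facing East
  F1: move forward 1, now at (x=4, y=0)
  F4: move forward 1/4 (blocked), now at (x=5, y=0)
  F2: move forward 0/2 (blocked), now at (x=5, y=0)
Final: (x=5, y=0), facing East

Answer: Final position: (x=5, y=0), facing East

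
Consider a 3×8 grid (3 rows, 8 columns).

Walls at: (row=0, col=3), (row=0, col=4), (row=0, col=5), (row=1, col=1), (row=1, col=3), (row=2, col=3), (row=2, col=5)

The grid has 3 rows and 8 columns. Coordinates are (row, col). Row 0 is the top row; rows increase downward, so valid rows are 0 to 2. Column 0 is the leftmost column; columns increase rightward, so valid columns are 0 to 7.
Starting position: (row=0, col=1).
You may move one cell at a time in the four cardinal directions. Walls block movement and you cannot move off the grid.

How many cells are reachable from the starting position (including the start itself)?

BFS flood-fill from (row=0, col=1):
  Distance 0: (row=0, col=1)
  Distance 1: (row=0, col=0), (row=0, col=2)
  Distance 2: (row=1, col=0), (row=1, col=2)
  Distance 3: (row=2, col=0), (row=2, col=2)
  Distance 4: (row=2, col=1)
Total reachable: 8 (grid has 17 open cells total)

Answer: Reachable cells: 8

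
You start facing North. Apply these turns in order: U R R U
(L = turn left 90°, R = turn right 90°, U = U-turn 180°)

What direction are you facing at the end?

Answer: Final heading: South

Derivation:
Start: North
  U (U-turn (180°)) -> South
  R (right (90° clockwise)) -> West
  R (right (90° clockwise)) -> North
  U (U-turn (180°)) -> South
Final: South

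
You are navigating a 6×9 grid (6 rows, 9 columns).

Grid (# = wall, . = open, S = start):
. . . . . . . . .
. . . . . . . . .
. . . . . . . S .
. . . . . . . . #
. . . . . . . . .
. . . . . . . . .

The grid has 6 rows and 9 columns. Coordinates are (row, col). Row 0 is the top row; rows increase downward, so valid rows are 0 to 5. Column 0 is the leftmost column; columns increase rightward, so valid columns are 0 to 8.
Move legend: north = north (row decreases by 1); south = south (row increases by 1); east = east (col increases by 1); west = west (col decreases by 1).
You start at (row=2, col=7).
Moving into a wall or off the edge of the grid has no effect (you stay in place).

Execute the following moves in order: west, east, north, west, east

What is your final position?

Answer: Final position: (row=1, col=7)

Derivation:
Start: (row=2, col=7)
  west (west): (row=2, col=7) -> (row=2, col=6)
  east (east): (row=2, col=6) -> (row=2, col=7)
  north (north): (row=2, col=7) -> (row=1, col=7)
  west (west): (row=1, col=7) -> (row=1, col=6)
  east (east): (row=1, col=6) -> (row=1, col=7)
Final: (row=1, col=7)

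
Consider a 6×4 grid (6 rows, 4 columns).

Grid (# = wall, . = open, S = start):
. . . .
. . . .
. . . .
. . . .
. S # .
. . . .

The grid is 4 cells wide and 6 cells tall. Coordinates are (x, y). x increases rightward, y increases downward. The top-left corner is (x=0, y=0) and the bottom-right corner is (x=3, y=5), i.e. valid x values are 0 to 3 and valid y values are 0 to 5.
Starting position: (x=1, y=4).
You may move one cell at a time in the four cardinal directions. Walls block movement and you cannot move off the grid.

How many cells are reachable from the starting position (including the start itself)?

BFS flood-fill from (x=1, y=4):
  Distance 0: (x=1, y=4)
  Distance 1: (x=1, y=3), (x=0, y=4), (x=1, y=5)
  Distance 2: (x=1, y=2), (x=0, y=3), (x=2, y=3), (x=0, y=5), (x=2, y=5)
  Distance 3: (x=1, y=1), (x=0, y=2), (x=2, y=2), (x=3, y=3), (x=3, y=5)
  Distance 4: (x=1, y=0), (x=0, y=1), (x=2, y=1), (x=3, y=2), (x=3, y=4)
  Distance 5: (x=0, y=0), (x=2, y=0), (x=3, y=1)
  Distance 6: (x=3, y=0)
Total reachable: 23 (grid has 23 open cells total)

Answer: Reachable cells: 23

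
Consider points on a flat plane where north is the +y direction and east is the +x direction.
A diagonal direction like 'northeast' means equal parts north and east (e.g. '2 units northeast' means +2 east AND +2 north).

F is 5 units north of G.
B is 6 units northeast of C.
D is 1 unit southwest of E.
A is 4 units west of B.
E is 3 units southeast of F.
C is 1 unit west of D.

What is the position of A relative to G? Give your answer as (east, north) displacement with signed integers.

Answer: A is at (east=3, north=7) relative to G.

Derivation:
Place G at the origin (east=0, north=0).
  F is 5 units north of G: delta (east=+0, north=+5); F at (east=0, north=5).
  E is 3 units southeast of F: delta (east=+3, north=-3); E at (east=3, north=2).
  D is 1 unit southwest of E: delta (east=-1, north=-1); D at (east=2, north=1).
  C is 1 unit west of D: delta (east=-1, north=+0); C at (east=1, north=1).
  B is 6 units northeast of C: delta (east=+6, north=+6); B at (east=7, north=7).
  A is 4 units west of B: delta (east=-4, north=+0); A at (east=3, north=7).
Therefore A relative to G: (east=3, north=7).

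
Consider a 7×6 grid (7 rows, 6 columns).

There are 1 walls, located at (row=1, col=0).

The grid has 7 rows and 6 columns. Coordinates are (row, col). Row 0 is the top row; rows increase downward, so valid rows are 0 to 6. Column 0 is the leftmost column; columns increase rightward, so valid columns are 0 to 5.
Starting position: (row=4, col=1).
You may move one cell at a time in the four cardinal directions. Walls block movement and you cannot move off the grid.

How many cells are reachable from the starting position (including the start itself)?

Answer: Reachable cells: 41

Derivation:
BFS flood-fill from (row=4, col=1):
  Distance 0: (row=4, col=1)
  Distance 1: (row=3, col=1), (row=4, col=0), (row=4, col=2), (row=5, col=1)
  Distance 2: (row=2, col=1), (row=3, col=0), (row=3, col=2), (row=4, col=3), (row=5, col=0), (row=5, col=2), (row=6, col=1)
  Distance 3: (row=1, col=1), (row=2, col=0), (row=2, col=2), (row=3, col=3), (row=4, col=4), (row=5, col=3), (row=6, col=0), (row=6, col=2)
  Distance 4: (row=0, col=1), (row=1, col=2), (row=2, col=3), (row=3, col=4), (row=4, col=5), (row=5, col=4), (row=6, col=3)
  Distance 5: (row=0, col=0), (row=0, col=2), (row=1, col=3), (row=2, col=4), (row=3, col=5), (row=5, col=5), (row=6, col=4)
  Distance 6: (row=0, col=3), (row=1, col=4), (row=2, col=5), (row=6, col=5)
  Distance 7: (row=0, col=4), (row=1, col=5)
  Distance 8: (row=0, col=5)
Total reachable: 41 (grid has 41 open cells total)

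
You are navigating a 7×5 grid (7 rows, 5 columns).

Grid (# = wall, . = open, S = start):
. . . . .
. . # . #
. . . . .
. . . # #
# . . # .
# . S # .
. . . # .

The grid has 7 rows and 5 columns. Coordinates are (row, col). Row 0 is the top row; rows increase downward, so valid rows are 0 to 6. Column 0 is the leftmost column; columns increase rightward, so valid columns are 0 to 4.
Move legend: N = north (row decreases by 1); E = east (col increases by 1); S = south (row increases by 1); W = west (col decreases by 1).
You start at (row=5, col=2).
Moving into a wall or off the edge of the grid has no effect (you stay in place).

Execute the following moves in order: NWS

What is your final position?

Answer: Final position: (row=5, col=1)

Derivation:
Start: (row=5, col=2)
  N (north): (row=5, col=2) -> (row=4, col=2)
  W (west): (row=4, col=2) -> (row=4, col=1)
  S (south): (row=4, col=1) -> (row=5, col=1)
Final: (row=5, col=1)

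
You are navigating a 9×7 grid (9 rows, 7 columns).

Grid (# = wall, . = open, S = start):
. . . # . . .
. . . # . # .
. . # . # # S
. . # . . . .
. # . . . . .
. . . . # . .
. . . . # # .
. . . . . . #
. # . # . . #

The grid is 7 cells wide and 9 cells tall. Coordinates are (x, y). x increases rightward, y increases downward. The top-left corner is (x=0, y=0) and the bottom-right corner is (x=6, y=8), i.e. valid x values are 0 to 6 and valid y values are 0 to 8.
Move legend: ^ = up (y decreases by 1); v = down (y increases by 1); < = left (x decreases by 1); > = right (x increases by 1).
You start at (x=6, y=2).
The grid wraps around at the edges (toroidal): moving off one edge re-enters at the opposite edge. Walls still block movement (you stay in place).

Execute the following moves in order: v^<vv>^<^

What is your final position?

Answer: Final position: (x=6, y=2)

Derivation:
Start: (x=6, y=2)
  v (down): (x=6, y=2) -> (x=6, y=3)
  ^ (up): (x=6, y=3) -> (x=6, y=2)
  < (left): blocked, stay at (x=6, y=2)
  v (down): (x=6, y=2) -> (x=6, y=3)
  v (down): (x=6, y=3) -> (x=6, y=4)
  > (right): (x=6, y=4) -> (x=0, y=4)
  ^ (up): (x=0, y=4) -> (x=0, y=3)
  < (left): (x=0, y=3) -> (x=6, y=3)
  ^ (up): (x=6, y=3) -> (x=6, y=2)
Final: (x=6, y=2)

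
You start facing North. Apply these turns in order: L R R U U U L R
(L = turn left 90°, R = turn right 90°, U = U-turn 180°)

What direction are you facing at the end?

Answer: Final heading: West

Derivation:
Start: North
  L (left (90° counter-clockwise)) -> West
  R (right (90° clockwise)) -> North
  R (right (90° clockwise)) -> East
  U (U-turn (180°)) -> West
  U (U-turn (180°)) -> East
  U (U-turn (180°)) -> West
  L (left (90° counter-clockwise)) -> South
  R (right (90° clockwise)) -> West
Final: West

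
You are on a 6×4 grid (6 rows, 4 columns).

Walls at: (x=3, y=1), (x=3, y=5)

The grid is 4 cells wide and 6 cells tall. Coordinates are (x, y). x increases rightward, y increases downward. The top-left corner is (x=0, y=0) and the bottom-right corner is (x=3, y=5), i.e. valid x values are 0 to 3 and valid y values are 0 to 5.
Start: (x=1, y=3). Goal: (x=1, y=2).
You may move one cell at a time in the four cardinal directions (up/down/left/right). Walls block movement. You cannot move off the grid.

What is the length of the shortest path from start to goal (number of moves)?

Answer: Shortest path length: 1

Derivation:
BFS from (x=1, y=3) until reaching (x=1, y=2):
  Distance 0: (x=1, y=3)
  Distance 1: (x=1, y=2), (x=0, y=3), (x=2, y=3), (x=1, y=4)  <- goal reached here
One shortest path (1 moves): (x=1, y=3) -> (x=1, y=2)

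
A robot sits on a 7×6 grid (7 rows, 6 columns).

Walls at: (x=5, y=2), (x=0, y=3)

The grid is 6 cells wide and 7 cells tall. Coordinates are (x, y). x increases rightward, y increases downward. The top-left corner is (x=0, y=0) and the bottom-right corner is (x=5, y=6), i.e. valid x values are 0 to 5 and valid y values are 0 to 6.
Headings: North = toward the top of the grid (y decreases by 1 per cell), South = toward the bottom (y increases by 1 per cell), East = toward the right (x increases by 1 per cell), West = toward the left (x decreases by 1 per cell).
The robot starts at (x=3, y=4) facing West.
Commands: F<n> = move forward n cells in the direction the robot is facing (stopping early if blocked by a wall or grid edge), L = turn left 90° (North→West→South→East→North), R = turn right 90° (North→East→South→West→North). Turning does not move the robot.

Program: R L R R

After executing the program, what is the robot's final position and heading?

Start: (x=3, y=4), facing West
  R: turn right, now facing North
  L: turn left, now facing West
  R: turn right, now facing North
  R: turn right, now facing East
Final: (x=3, y=4), facing East

Answer: Final position: (x=3, y=4), facing East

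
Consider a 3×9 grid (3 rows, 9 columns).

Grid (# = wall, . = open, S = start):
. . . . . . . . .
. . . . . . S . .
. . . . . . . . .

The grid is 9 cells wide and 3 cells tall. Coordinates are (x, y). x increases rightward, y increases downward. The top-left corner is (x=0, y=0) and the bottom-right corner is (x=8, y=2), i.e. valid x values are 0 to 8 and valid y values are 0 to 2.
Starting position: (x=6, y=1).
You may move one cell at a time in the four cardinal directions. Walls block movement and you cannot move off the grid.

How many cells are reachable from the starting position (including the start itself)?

BFS flood-fill from (x=6, y=1):
  Distance 0: (x=6, y=1)
  Distance 1: (x=6, y=0), (x=5, y=1), (x=7, y=1), (x=6, y=2)
  Distance 2: (x=5, y=0), (x=7, y=0), (x=4, y=1), (x=8, y=1), (x=5, y=2), (x=7, y=2)
  Distance 3: (x=4, y=0), (x=8, y=0), (x=3, y=1), (x=4, y=2), (x=8, y=2)
  Distance 4: (x=3, y=0), (x=2, y=1), (x=3, y=2)
  Distance 5: (x=2, y=0), (x=1, y=1), (x=2, y=2)
  Distance 6: (x=1, y=0), (x=0, y=1), (x=1, y=2)
  Distance 7: (x=0, y=0), (x=0, y=2)
Total reachable: 27 (grid has 27 open cells total)

Answer: Reachable cells: 27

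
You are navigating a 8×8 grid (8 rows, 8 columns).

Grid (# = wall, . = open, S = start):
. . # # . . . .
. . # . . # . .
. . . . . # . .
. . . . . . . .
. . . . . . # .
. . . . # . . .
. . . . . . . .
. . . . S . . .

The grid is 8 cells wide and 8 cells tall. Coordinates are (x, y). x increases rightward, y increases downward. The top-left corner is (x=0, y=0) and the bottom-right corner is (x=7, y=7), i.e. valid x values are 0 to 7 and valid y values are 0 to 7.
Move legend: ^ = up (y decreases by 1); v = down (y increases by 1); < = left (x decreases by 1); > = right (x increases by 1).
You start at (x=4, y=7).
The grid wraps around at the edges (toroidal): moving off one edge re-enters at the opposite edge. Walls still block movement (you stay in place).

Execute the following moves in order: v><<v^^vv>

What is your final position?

Answer: Final position: (x=4, y=1)

Derivation:
Start: (x=4, y=7)
  v (down): (x=4, y=7) -> (x=4, y=0)
  > (right): (x=4, y=0) -> (x=5, y=0)
  < (left): (x=5, y=0) -> (x=4, y=0)
  < (left): blocked, stay at (x=4, y=0)
  v (down): (x=4, y=0) -> (x=4, y=1)
  ^ (up): (x=4, y=1) -> (x=4, y=0)
  ^ (up): (x=4, y=0) -> (x=4, y=7)
  v (down): (x=4, y=7) -> (x=4, y=0)
  v (down): (x=4, y=0) -> (x=4, y=1)
  > (right): blocked, stay at (x=4, y=1)
Final: (x=4, y=1)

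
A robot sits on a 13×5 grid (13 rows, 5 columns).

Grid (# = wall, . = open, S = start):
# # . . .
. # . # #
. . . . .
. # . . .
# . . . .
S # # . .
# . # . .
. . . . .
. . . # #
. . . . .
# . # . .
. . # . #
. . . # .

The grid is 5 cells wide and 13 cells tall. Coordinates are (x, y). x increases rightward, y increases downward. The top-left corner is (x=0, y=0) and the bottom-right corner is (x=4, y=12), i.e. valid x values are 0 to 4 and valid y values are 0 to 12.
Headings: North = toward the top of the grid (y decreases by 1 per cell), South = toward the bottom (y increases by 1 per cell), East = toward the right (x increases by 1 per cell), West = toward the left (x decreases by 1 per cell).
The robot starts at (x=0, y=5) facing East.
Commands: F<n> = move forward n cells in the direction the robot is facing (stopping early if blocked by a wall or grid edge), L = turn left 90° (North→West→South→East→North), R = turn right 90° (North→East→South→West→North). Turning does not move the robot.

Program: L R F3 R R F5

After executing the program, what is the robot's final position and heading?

Start: (x=0, y=5), facing East
  L: turn left, now facing North
  R: turn right, now facing East
  F3: move forward 0/3 (blocked), now at (x=0, y=5)
  R: turn right, now facing South
  R: turn right, now facing West
  F5: move forward 0/5 (blocked), now at (x=0, y=5)
Final: (x=0, y=5), facing West

Answer: Final position: (x=0, y=5), facing West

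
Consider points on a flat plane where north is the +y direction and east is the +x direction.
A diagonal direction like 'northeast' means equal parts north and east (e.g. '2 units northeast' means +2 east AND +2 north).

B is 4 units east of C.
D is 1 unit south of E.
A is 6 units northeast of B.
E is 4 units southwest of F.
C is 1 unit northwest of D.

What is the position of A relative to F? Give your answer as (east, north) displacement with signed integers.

Answer: A is at (east=5, north=2) relative to F.

Derivation:
Place F at the origin (east=0, north=0).
  E is 4 units southwest of F: delta (east=-4, north=-4); E at (east=-4, north=-4).
  D is 1 unit south of E: delta (east=+0, north=-1); D at (east=-4, north=-5).
  C is 1 unit northwest of D: delta (east=-1, north=+1); C at (east=-5, north=-4).
  B is 4 units east of C: delta (east=+4, north=+0); B at (east=-1, north=-4).
  A is 6 units northeast of B: delta (east=+6, north=+6); A at (east=5, north=2).
Therefore A relative to F: (east=5, north=2).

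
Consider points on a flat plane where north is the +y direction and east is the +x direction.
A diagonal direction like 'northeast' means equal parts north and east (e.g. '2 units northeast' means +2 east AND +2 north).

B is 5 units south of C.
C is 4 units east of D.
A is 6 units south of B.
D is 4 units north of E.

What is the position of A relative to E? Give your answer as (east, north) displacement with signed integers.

Place E at the origin (east=0, north=0).
  D is 4 units north of E: delta (east=+0, north=+4); D at (east=0, north=4).
  C is 4 units east of D: delta (east=+4, north=+0); C at (east=4, north=4).
  B is 5 units south of C: delta (east=+0, north=-5); B at (east=4, north=-1).
  A is 6 units south of B: delta (east=+0, north=-6); A at (east=4, north=-7).
Therefore A relative to E: (east=4, north=-7).

Answer: A is at (east=4, north=-7) relative to E.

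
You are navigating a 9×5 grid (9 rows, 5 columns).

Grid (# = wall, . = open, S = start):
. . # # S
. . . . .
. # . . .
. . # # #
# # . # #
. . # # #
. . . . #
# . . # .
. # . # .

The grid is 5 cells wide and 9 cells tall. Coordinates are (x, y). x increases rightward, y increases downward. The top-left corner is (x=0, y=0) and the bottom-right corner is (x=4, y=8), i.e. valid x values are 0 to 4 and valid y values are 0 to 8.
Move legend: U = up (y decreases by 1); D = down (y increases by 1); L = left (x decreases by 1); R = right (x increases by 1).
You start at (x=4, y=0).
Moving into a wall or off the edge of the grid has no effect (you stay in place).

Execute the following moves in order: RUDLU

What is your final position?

Start: (x=4, y=0)
  R (right): blocked, stay at (x=4, y=0)
  U (up): blocked, stay at (x=4, y=0)
  D (down): (x=4, y=0) -> (x=4, y=1)
  L (left): (x=4, y=1) -> (x=3, y=1)
  U (up): blocked, stay at (x=3, y=1)
Final: (x=3, y=1)

Answer: Final position: (x=3, y=1)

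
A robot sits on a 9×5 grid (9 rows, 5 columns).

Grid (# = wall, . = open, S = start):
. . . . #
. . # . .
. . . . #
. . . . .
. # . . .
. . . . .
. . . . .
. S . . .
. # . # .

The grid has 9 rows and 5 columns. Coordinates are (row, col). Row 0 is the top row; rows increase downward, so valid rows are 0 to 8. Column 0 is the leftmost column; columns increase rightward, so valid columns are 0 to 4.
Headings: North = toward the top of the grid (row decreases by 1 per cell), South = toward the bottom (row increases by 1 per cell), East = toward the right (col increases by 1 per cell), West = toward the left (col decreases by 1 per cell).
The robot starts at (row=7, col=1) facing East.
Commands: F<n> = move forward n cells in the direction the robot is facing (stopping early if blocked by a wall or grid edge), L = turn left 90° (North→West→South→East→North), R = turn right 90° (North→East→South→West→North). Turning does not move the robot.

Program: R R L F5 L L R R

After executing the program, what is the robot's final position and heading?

Answer: Final position: (row=7, col=1), facing South

Derivation:
Start: (row=7, col=1), facing East
  R: turn right, now facing South
  R: turn right, now facing West
  L: turn left, now facing South
  F5: move forward 0/5 (blocked), now at (row=7, col=1)
  L: turn left, now facing East
  L: turn left, now facing North
  R: turn right, now facing East
  R: turn right, now facing South
Final: (row=7, col=1), facing South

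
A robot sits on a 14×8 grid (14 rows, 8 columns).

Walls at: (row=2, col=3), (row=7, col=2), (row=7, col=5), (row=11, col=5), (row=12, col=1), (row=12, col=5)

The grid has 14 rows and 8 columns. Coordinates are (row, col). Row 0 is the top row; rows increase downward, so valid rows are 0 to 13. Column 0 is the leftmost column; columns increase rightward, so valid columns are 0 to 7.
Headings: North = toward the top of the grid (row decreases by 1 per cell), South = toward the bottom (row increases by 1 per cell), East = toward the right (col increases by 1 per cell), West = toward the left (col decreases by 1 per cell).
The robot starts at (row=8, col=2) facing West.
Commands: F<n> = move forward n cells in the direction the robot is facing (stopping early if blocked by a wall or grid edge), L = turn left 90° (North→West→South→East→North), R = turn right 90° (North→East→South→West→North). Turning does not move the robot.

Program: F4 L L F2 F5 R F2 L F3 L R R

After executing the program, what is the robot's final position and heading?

Start: (row=8, col=2), facing West
  F4: move forward 2/4 (blocked), now at (row=8, col=0)
  L: turn left, now facing South
  L: turn left, now facing East
  F2: move forward 2, now at (row=8, col=2)
  F5: move forward 5, now at (row=8, col=7)
  R: turn right, now facing South
  F2: move forward 2, now at (row=10, col=7)
  L: turn left, now facing East
  F3: move forward 0/3 (blocked), now at (row=10, col=7)
  L: turn left, now facing North
  R: turn right, now facing East
  R: turn right, now facing South
Final: (row=10, col=7), facing South

Answer: Final position: (row=10, col=7), facing South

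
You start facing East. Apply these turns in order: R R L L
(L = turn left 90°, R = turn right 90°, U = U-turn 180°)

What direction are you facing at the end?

Answer: Final heading: East

Derivation:
Start: East
  R (right (90° clockwise)) -> South
  R (right (90° clockwise)) -> West
  L (left (90° counter-clockwise)) -> South
  L (left (90° counter-clockwise)) -> East
Final: East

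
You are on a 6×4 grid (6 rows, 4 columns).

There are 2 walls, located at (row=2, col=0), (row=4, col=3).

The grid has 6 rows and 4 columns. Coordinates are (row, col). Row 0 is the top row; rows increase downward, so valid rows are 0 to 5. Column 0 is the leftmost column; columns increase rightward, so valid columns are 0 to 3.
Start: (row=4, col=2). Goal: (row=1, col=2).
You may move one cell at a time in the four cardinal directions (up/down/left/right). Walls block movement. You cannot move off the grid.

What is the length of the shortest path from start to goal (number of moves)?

Answer: Shortest path length: 3

Derivation:
BFS from (row=4, col=2) until reaching (row=1, col=2):
  Distance 0: (row=4, col=2)
  Distance 1: (row=3, col=2), (row=4, col=1), (row=5, col=2)
  Distance 2: (row=2, col=2), (row=3, col=1), (row=3, col=3), (row=4, col=0), (row=5, col=1), (row=5, col=3)
  Distance 3: (row=1, col=2), (row=2, col=1), (row=2, col=3), (row=3, col=0), (row=5, col=0)  <- goal reached here
One shortest path (3 moves): (row=4, col=2) -> (row=3, col=2) -> (row=2, col=2) -> (row=1, col=2)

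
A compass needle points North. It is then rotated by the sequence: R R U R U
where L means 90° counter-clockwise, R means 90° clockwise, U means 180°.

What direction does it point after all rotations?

Start: North
  R (right (90° clockwise)) -> East
  R (right (90° clockwise)) -> South
  U (U-turn (180°)) -> North
  R (right (90° clockwise)) -> East
  U (U-turn (180°)) -> West
Final: West

Answer: Final heading: West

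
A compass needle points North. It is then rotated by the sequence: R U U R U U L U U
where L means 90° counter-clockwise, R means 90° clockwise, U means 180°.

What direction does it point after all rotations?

Answer: Final heading: East

Derivation:
Start: North
  R (right (90° clockwise)) -> East
  U (U-turn (180°)) -> West
  U (U-turn (180°)) -> East
  R (right (90° clockwise)) -> South
  U (U-turn (180°)) -> North
  U (U-turn (180°)) -> South
  L (left (90° counter-clockwise)) -> East
  U (U-turn (180°)) -> West
  U (U-turn (180°)) -> East
Final: East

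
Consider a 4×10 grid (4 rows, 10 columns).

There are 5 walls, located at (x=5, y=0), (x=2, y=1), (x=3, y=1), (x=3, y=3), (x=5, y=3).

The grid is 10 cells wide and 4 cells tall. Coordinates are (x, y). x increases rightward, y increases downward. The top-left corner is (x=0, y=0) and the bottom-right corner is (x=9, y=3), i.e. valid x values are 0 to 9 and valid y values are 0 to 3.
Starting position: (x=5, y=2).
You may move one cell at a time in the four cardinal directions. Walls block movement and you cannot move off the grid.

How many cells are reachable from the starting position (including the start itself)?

BFS flood-fill from (x=5, y=2):
  Distance 0: (x=5, y=2)
  Distance 1: (x=5, y=1), (x=4, y=2), (x=6, y=2)
  Distance 2: (x=4, y=1), (x=6, y=1), (x=3, y=2), (x=7, y=2), (x=4, y=3), (x=6, y=3)
  Distance 3: (x=4, y=0), (x=6, y=0), (x=7, y=1), (x=2, y=2), (x=8, y=2), (x=7, y=3)
  Distance 4: (x=3, y=0), (x=7, y=0), (x=8, y=1), (x=1, y=2), (x=9, y=2), (x=2, y=3), (x=8, y=3)
  Distance 5: (x=2, y=0), (x=8, y=0), (x=1, y=1), (x=9, y=1), (x=0, y=2), (x=1, y=3), (x=9, y=3)
  Distance 6: (x=1, y=0), (x=9, y=0), (x=0, y=1), (x=0, y=3)
  Distance 7: (x=0, y=0)
Total reachable: 35 (grid has 35 open cells total)

Answer: Reachable cells: 35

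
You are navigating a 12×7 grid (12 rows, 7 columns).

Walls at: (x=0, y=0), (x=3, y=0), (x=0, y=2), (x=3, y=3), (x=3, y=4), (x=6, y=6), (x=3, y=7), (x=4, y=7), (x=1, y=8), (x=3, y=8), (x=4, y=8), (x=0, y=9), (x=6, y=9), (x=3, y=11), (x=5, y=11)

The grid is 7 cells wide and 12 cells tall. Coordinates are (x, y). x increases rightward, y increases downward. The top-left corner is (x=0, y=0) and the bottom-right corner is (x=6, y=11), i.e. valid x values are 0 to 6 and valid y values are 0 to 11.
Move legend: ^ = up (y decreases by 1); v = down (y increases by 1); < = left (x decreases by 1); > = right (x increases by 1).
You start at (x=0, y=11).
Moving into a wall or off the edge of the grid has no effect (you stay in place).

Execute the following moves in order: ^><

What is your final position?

Answer: Final position: (x=0, y=10)

Derivation:
Start: (x=0, y=11)
  ^ (up): (x=0, y=11) -> (x=0, y=10)
  > (right): (x=0, y=10) -> (x=1, y=10)
  < (left): (x=1, y=10) -> (x=0, y=10)
Final: (x=0, y=10)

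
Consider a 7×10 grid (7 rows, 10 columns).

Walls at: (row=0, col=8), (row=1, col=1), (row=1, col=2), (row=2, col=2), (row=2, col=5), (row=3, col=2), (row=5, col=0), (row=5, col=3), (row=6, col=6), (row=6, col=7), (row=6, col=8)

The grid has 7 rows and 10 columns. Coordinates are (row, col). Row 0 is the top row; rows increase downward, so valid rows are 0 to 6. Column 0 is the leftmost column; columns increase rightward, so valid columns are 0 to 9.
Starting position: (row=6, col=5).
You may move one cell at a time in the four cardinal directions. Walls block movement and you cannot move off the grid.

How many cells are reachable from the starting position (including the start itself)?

BFS flood-fill from (row=6, col=5):
  Distance 0: (row=6, col=5)
  Distance 1: (row=5, col=5), (row=6, col=4)
  Distance 2: (row=4, col=5), (row=5, col=4), (row=5, col=6), (row=6, col=3)
  Distance 3: (row=3, col=5), (row=4, col=4), (row=4, col=6), (row=5, col=7), (row=6, col=2)
  Distance 4: (row=3, col=4), (row=3, col=6), (row=4, col=3), (row=4, col=7), (row=5, col=2), (row=5, col=8), (row=6, col=1)
  Distance 5: (row=2, col=4), (row=2, col=6), (row=3, col=3), (row=3, col=7), (row=4, col=2), (row=4, col=8), (row=5, col=1), (row=5, col=9), (row=6, col=0)
  Distance 6: (row=1, col=4), (row=1, col=6), (row=2, col=3), (row=2, col=7), (row=3, col=8), (row=4, col=1), (row=4, col=9), (row=6, col=9)
  Distance 7: (row=0, col=4), (row=0, col=6), (row=1, col=3), (row=1, col=5), (row=1, col=7), (row=2, col=8), (row=3, col=1), (row=3, col=9), (row=4, col=0)
  Distance 8: (row=0, col=3), (row=0, col=5), (row=0, col=7), (row=1, col=8), (row=2, col=1), (row=2, col=9), (row=3, col=0)
  Distance 9: (row=0, col=2), (row=1, col=9), (row=2, col=0)
  Distance 10: (row=0, col=1), (row=0, col=9), (row=1, col=0)
  Distance 11: (row=0, col=0)
Total reachable: 59 (grid has 59 open cells total)

Answer: Reachable cells: 59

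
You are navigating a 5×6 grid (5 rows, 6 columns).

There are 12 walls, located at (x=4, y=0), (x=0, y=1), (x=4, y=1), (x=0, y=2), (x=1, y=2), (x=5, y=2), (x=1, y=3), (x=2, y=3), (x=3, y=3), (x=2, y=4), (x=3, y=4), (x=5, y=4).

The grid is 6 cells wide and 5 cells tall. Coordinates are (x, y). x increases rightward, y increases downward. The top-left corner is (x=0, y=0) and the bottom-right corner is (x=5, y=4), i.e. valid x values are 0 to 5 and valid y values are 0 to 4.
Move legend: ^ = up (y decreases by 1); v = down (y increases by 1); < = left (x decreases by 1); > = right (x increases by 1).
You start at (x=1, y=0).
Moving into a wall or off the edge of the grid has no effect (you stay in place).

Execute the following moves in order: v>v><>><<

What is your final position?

Answer: Final position: (x=2, y=2)

Derivation:
Start: (x=1, y=0)
  v (down): (x=1, y=0) -> (x=1, y=1)
  > (right): (x=1, y=1) -> (x=2, y=1)
  v (down): (x=2, y=1) -> (x=2, y=2)
  > (right): (x=2, y=2) -> (x=3, y=2)
  < (left): (x=3, y=2) -> (x=2, y=2)
  > (right): (x=2, y=2) -> (x=3, y=2)
  > (right): (x=3, y=2) -> (x=4, y=2)
  < (left): (x=4, y=2) -> (x=3, y=2)
  < (left): (x=3, y=2) -> (x=2, y=2)
Final: (x=2, y=2)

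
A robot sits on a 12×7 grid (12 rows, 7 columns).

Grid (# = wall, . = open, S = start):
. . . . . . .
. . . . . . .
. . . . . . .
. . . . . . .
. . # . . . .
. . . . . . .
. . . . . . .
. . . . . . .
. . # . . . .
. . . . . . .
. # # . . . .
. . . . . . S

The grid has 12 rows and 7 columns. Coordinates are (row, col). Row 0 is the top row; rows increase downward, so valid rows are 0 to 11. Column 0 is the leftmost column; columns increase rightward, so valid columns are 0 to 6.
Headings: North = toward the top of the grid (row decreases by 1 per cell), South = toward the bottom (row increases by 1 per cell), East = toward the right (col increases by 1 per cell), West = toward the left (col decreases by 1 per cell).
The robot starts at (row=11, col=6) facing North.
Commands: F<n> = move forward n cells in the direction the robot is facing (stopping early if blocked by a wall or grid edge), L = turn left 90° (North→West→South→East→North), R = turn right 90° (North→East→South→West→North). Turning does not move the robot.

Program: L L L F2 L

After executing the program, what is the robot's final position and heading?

Answer: Final position: (row=11, col=6), facing North

Derivation:
Start: (row=11, col=6), facing North
  L: turn left, now facing West
  L: turn left, now facing South
  L: turn left, now facing East
  F2: move forward 0/2 (blocked), now at (row=11, col=6)
  L: turn left, now facing North
Final: (row=11, col=6), facing North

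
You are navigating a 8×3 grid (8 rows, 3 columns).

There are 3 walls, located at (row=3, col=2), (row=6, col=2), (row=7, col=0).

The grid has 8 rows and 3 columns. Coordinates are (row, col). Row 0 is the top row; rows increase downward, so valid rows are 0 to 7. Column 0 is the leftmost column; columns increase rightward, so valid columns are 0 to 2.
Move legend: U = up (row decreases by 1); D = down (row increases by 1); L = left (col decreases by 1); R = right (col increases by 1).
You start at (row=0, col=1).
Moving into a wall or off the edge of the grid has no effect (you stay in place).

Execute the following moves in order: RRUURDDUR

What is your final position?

Start: (row=0, col=1)
  R (right): (row=0, col=1) -> (row=0, col=2)
  R (right): blocked, stay at (row=0, col=2)
  U (up): blocked, stay at (row=0, col=2)
  U (up): blocked, stay at (row=0, col=2)
  R (right): blocked, stay at (row=0, col=2)
  D (down): (row=0, col=2) -> (row=1, col=2)
  D (down): (row=1, col=2) -> (row=2, col=2)
  U (up): (row=2, col=2) -> (row=1, col=2)
  R (right): blocked, stay at (row=1, col=2)
Final: (row=1, col=2)

Answer: Final position: (row=1, col=2)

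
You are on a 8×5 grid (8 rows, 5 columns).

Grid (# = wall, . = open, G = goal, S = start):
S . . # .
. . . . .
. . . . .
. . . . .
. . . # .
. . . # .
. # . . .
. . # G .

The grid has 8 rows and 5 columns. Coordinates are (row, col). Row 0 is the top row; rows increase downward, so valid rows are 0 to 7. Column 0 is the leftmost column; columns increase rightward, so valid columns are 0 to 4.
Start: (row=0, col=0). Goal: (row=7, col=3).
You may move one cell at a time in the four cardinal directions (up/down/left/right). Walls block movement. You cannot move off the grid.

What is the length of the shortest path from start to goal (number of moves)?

BFS from (row=0, col=0) until reaching (row=7, col=3):
  Distance 0: (row=0, col=0)
  Distance 1: (row=0, col=1), (row=1, col=0)
  Distance 2: (row=0, col=2), (row=1, col=1), (row=2, col=0)
  Distance 3: (row=1, col=2), (row=2, col=1), (row=3, col=0)
  Distance 4: (row=1, col=3), (row=2, col=2), (row=3, col=1), (row=4, col=0)
  Distance 5: (row=1, col=4), (row=2, col=3), (row=3, col=2), (row=4, col=1), (row=5, col=0)
  Distance 6: (row=0, col=4), (row=2, col=4), (row=3, col=3), (row=4, col=2), (row=5, col=1), (row=6, col=0)
  Distance 7: (row=3, col=4), (row=5, col=2), (row=7, col=0)
  Distance 8: (row=4, col=4), (row=6, col=2), (row=7, col=1)
  Distance 9: (row=5, col=4), (row=6, col=3)
  Distance 10: (row=6, col=4), (row=7, col=3)  <- goal reached here
One shortest path (10 moves): (row=0, col=0) -> (row=0, col=1) -> (row=0, col=2) -> (row=1, col=2) -> (row=2, col=2) -> (row=3, col=2) -> (row=4, col=2) -> (row=5, col=2) -> (row=6, col=2) -> (row=6, col=3) -> (row=7, col=3)

Answer: Shortest path length: 10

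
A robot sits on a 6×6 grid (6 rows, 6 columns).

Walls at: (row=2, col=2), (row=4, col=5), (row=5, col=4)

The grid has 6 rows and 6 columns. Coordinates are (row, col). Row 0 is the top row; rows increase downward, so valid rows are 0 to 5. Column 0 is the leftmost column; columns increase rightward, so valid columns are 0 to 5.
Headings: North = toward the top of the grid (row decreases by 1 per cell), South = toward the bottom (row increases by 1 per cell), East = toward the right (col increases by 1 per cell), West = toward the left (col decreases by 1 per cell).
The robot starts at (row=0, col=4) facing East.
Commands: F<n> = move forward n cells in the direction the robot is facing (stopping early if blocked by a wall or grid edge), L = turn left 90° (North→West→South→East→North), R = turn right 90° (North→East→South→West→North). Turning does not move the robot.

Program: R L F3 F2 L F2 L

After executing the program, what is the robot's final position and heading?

Start: (row=0, col=4), facing East
  R: turn right, now facing South
  L: turn left, now facing East
  F3: move forward 1/3 (blocked), now at (row=0, col=5)
  F2: move forward 0/2 (blocked), now at (row=0, col=5)
  L: turn left, now facing North
  F2: move forward 0/2 (blocked), now at (row=0, col=5)
  L: turn left, now facing West
Final: (row=0, col=5), facing West

Answer: Final position: (row=0, col=5), facing West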